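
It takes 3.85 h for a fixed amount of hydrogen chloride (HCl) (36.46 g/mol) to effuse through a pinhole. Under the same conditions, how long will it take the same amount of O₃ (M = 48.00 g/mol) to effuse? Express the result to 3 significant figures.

From Graham's law, t_O₃/t_HCl = √(M_O₃/M_HCl) = √(48.00/36.46) = √1.317 = 1.147.
So the time for O₃ is 3.85 × 1.147 = 4.42 h.

4.42 h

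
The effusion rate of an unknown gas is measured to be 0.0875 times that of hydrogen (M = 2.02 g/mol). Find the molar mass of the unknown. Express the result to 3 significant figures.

264 g/mol

From Graham's law, rate_X/rate_H₂ = √(M_H₂/M_X).
0.0875 = √(2.02/M_X)
M_X = 2.02 / 0.0875² = 2.02 / 0.007656 = 264 g/mol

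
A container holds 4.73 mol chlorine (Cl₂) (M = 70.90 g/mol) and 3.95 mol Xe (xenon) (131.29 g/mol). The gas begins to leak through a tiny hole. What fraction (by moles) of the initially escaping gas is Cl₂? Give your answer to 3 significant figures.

0.620

Each component's effusion rate ∝ (its partial pressure)·(1/√M) ∝ n_i/√M_i.
Mole fraction of Cl₂ in the effusate = (n_Cl₂/√M_Cl₂) / (n_Cl₂/√M_Cl₂ + n_Xe/√M_Xe)
= (4.73/√70.90) / (4.73/√70.90 + 3.95/√131.29) = 0.5617/(0.5617 + 0.3447) = 0.620.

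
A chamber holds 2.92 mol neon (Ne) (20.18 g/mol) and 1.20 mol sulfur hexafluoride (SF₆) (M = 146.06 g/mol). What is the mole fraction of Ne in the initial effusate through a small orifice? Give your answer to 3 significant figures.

0.867

Effusion rate of each component ∝ n_i/√M_i (partial pressure × 1/√M).
So x_Ne in the escaping gas = (n_Ne/√M_Ne) / Σ(n_i/√M_i)
= (2.92/√20.18) / (2.92/√20.18 + 1.20/√146.06) = 0.6500/(0.6500 + 0.09929) = 0.867.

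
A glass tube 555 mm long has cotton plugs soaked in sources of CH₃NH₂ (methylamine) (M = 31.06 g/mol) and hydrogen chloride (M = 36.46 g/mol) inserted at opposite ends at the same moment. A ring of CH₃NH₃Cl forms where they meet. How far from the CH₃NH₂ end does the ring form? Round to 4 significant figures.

In equal time, each gas travels a distance ∝ its rate ∝ 1/√M, so d_CH₃NH₂/d_HCl = √(M_HCl/M_CH₃NH₂) = √(36.46/31.06) = 1.083.
With d_CH₃NH₂ + d_HCl = 555 mm, d_HCl = 555/(1 + 1.083) = 266.4 mm.
d_CH₃NH₂ = 555 − 266.4 = 288.6 mm.

288.6 mm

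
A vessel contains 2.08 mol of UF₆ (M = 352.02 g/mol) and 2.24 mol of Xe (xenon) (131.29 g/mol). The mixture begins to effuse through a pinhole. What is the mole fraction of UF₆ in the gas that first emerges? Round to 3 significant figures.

0.362

Rate_i ∝ x_i/√M_i (Graham's law weighted by mole fraction), so the effusate composition follows n_i/√M_i.
So x_UF₆ in the escaping gas = (n_UF₆/√M_UF₆) / Σ(n_i/√M_i)
= (2.08/√352.02) / (2.08/√352.02 + 2.24/√131.29) = 0.1109/(0.1109 + 0.1955) = 0.362.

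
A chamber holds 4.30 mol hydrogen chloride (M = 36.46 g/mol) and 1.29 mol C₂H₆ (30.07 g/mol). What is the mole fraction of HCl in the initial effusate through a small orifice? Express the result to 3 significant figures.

0.752

Rate_i ∝ x_i/√M_i (Graham's law weighted by mole fraction), so the effusate composition follows n_i/√M_i.
So x_HCl in the escaping gas = (n_HCl/√M_HCl) / Σ(n_i/√M_i)
= (4.30/√36.46) / (4.30/√36.46 + 1.29/√30.07) = 0.7121/(0.7121 + 0.2352) = 0.752.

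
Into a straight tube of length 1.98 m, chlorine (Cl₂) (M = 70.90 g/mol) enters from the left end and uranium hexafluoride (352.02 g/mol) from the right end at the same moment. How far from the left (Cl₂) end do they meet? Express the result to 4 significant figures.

1.367 m

Graham's law gives d_Cl₂/d_UF₆ = rate_Cl₂/rate_UF₆ = √(M_UF₆/M_Cl₂) = √(352.02/70.90) = 2.228.
With d_Cl₂ + d_UF₆ = 1.98 m, d_UF₆ = 1.98/(1 + 2.228) = 0.6133 m.
d_Cl₂ = 1.98 − 0.6133 = 1.367 m.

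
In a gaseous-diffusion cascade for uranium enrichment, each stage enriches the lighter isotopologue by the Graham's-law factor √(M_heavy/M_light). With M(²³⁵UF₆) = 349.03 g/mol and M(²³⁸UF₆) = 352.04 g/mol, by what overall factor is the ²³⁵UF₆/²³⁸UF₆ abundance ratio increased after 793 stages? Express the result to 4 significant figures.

Overall factor = α^793 with α = √(352.04/349.03), i.e. (352.04/349.03)^(793/2).
= 1.00862^(793/2) = 30.11.

30.11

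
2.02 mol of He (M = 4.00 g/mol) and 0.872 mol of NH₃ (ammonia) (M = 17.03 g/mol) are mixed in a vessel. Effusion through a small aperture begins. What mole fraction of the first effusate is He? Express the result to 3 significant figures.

0.827

Effusion rate of each component ∝ n_i/√M_i (partial pressure × 1/√M).
Mole fraction of He in the effusate = (n_He/√M_He) / (n_He/√M_He + n_NH₃/√M_NH₃)
= (2.02/√4.00) / (2.02/√4.00 + 0.872/√17.03) = 1.010/(1.010 + 0.2113) = 0.827.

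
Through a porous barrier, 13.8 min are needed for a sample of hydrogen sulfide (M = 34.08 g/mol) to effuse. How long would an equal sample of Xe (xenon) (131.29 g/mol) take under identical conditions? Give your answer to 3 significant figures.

27.1 min

By Graham's law, t_Xe/t_H₂S = √(M_Xe/M_H₂S) = √(131.29/34.08) = √3.852 = 1.963.
So the time for Xe is 13.8 × 1.963 = 27.1 min.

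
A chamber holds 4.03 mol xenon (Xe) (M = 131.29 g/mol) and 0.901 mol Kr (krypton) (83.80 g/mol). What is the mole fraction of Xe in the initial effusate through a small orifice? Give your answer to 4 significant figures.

0.7813

Rate_i ∝ x_i/√M_i (Graham's law weighted by mole fraction), so the effusate composition follows n_i/√M_i.
x_Xe(eff) = (n_Xe/√M_Xe) / (n_Xe/√M_Xe + n_Kr/√M_Kr)
= (4.03/√131.29) / (4.03/√131.29 + 0.901/√83.80) = 0.3517/(0.3517 + 0.09842) = 0.7813.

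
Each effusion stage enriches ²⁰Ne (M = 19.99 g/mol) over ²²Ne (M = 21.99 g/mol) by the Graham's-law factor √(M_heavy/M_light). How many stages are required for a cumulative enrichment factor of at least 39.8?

With α = √(21.99/19.99) per stage, ln α = ½ ln(1.10005) = 0.04768.
Need α^N ≥ 39.8 ⇒ N ≥ ln(39.8) / ln α = 3.684 / 0.04768 = 77.27.
Minimum whole number of stages: N = 78.

78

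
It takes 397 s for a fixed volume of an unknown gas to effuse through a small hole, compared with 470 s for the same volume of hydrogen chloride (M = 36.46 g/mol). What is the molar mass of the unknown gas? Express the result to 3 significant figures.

26.0 g/mol

By Graham's law, t_X/t_HCl = √(M_X/M_HCl).
397/470 = 0.8447 = √(M_X/36.46)
M_X = 36.46 × 0.8447² = 36.46 × 0.7135 = 26.0 g/mol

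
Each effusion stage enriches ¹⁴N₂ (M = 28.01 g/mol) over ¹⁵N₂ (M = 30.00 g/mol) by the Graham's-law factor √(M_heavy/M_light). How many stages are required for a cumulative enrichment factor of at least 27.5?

Per stage α = (30.00/28.01)^(1/2) = 1.07105^0.5, giving ln α = 0.03432.
Need α^N ≥ 27.5 ⇒ N ≥ ln(27.5) / ln α = 3.314 / 0.03432 = 96.57.
So at least 97 stages are needed.

97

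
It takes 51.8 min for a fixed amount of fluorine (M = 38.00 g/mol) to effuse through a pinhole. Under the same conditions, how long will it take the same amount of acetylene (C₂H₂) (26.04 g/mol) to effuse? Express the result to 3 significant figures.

42.9 min

By Graham's law, t_C₂H₂/t_F₂ = √(M_C₂H₂/M_F₂) = √(26.04/38.00) = √0.6853 = 0.8278.
So the time for C₂H₂ is 51.8 × 0.8278 = 42.9 min.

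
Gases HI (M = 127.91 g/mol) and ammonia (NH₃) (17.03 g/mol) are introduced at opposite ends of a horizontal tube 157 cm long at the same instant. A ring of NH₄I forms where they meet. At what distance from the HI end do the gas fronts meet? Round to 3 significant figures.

42.0 cm

The fronts meet when d_HI + d_NH₃ = L with d_HI/d_NH₃ = √(M_NH₃/M_HI) (Graham's law). Here √(M_NH₃/M_HI) = √(17.03/127.91) = 0.3649.
With d_HI + d_NH₃ = 157 cm, d_NH₃ = 157/(1 + 0.3649) = 115.0 cm.
d_HI = 157 − 115.0 = 42.0 cm.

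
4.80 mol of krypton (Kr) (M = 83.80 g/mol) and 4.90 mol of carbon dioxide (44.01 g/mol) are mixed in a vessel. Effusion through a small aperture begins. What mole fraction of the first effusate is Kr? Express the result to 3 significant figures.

The effusion rate of species i is ∝ p_i/√M_i ∝ n_i/√M_i.
Mole fraction of Kr in the effusate = (n_Kr/√M_Kr) / (n_Kr/√M_Kr + n_CO₂/√M_CO₂)
= (4.80/√83.80) / (4.80/√83.80 + 4.90/√44.01) = 0.5243/(0.5243 + 0.7386) = 0.415.

0.415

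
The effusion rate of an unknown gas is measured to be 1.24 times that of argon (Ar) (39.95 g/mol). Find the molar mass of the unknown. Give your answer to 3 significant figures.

26.0 g/mol

By Graham's law, rate_X/rate_Ar = √(M_Ar/M_X).
1.24 = √(39.95/M_X)
M_X = 39.95 / 1.24² = 39.95 / 1.538 = 26.0 g/mol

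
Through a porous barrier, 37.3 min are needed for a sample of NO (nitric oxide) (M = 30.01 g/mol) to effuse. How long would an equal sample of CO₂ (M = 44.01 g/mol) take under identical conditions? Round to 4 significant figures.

Graham's law gives t_CO₂/t_NO = √(M_CO₂/M_NO) = √(44.01/30.01) = √1.467 = 1.211.
So the time for CO₂ is 37.3 × 1.211 = 45.17 min.

45.17 min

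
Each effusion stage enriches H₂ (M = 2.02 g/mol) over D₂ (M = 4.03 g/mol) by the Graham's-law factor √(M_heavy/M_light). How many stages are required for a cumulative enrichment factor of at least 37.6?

Single-stage factor α = √(4.03/2.02), so ln α = ½ ln(1.99505) = 0.3453.
Need α^N ≥ 37.6 ⇒ N ≥ ln(37.6) / ln α = 3.627 / 0.3453 = 10.50.
Minimum whole number of stages: N = 11.

11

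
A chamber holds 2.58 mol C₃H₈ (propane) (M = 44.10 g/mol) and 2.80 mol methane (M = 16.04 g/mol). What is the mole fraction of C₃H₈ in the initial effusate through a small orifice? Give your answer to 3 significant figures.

The effusion rate of species i is ∝ p_i/√M_i ∝ n_i/√M_i.
Mole fraction of C₃H₈ in the effusate = (n_C₃H₈/√M_C₃H₈) / (n_C₃H₈/√M_C₃H₈ + n_CH₄/√M_CH₄)
= (2.58/√44.10) / (2.58/√44.10 + 2.80/√16.04) = 0.3885/(0.3885 + 0.6991) = 0.357.

0.357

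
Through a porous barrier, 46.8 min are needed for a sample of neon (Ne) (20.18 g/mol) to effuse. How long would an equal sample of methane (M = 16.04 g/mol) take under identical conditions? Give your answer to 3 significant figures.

41.7 min

Using Graham's law: t_CH₄/t_Ne = √(M_CH₄/M_Ne) = √(16.04/20.18) = √0.7948 = 0.8915.
So the time for CH₄ is 46.8 × 0.8915 = 41.7 min.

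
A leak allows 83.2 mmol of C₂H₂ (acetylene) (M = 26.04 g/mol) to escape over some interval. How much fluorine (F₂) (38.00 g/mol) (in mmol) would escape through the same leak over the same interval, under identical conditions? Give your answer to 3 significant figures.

68.9 mmol

Using Graham's law: rate_F₂/rate_C₂H₂ = √(M_C₂H₂/M_F₂) = √(26.04/38.00) = √0.6853 = 0.8278.
So the amount for F₂ is 83.2 × 0.8278 = 68.9 mmol.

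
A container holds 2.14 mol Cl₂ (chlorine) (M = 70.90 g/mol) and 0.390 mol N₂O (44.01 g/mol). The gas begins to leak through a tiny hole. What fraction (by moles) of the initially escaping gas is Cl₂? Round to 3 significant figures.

0.812

The effusion rate of species i is ∝ p_i/√M_i ∝ n_i/√M_i.
So x_Cl₂ in the escaping gas = (n_Cl₂/√M_Cl₂) / Σ(n_i/√M_i)
= (2.14/√70.90) / (2.14/√70.90 + 0.390/√44.01) = 0.2542/(0.2542 + 0.05879) = 0.812.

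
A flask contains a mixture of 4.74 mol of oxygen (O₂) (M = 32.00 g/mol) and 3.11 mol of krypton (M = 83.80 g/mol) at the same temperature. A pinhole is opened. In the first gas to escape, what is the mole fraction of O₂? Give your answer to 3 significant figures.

0.712

The effusion rate of species i is ∝ p_i/√M_i ∝ n_i/√M_i.
Mole fraction of O₂ in the effusate = (n_O₂/√M_O₂) / (n_O₂/√M_O₂ + n_Kr/√M_Kr)
= (4.74/√32.00) / (4.74/√32.00 + 3.11/√83.80) = 0.8379/(0.8379 + 0.3397) = 0.712.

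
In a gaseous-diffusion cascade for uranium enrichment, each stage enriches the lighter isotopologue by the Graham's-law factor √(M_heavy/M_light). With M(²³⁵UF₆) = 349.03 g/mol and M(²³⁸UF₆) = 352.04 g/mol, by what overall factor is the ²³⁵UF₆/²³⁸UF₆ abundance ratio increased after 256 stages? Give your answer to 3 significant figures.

3.00

After 256 stages the ratio has grown by (√(352.04/349.03))^256 = (352.04/349.03)^(256/2).
= 1.00862^128 = 3.00.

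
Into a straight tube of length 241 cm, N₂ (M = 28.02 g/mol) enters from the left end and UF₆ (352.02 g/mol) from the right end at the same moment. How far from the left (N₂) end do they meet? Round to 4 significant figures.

Graham's law gives d_N₂/d_UF₆ = rate_N₂/rate_UF₆ = √(M_UF₆/M_N₂) = √(352.02/28.02) = 3.544.
With d_N₂ + d_UF₆ = 241 cm, d_UF₆ = 241/(1 + 3.544) = 53.03 cm.
d_N₂ = 241 − 53.03 = 188.0 cm.

188.0 cm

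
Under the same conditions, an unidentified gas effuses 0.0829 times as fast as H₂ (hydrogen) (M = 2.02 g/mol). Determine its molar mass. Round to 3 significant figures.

294 g/mol

From Graham's law, rate_X/rate_H₂ = √(M_H₂/M_X).
0.0829 = √(2.02/M_X)
M_X = 2.02 / 0.0829² = 2.02 / 0.006872 = 294 g/mol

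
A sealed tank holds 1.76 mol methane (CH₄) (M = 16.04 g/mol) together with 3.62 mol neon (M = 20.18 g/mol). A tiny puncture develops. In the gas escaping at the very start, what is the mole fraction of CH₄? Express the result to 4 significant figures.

0.3529

Each component's effusion rate ∝ (its partial pressure)·(1/√M) ∝ n_i/√M_i.
Mole fraction of CH₄ in the effusate = (n_CH₄/√M_CH₄) / (n_CH₄/√M_CH₄ + n_Ne/√M_Ne)
= (1.76/√16.04) / (1.76/√16.04 + 3.62/√20.18) = 0.4395/(0.4395 + 0.8058) = 0.3529.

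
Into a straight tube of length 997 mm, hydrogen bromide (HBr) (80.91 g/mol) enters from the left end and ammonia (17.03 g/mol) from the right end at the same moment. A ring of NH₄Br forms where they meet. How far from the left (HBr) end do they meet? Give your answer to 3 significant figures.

314 mm

In equal time, each gas travels a distance ∝ its rate ∝ 1/√M, so d_HBr/d_NH₃ = √(M_NH₃/M_HBr) = √(17.03/80.91) = 0.4588.
With d_HBr + d_NH₃ = 997 mm, d_NH₃ = 997/(1 + 0.4588) = 683.4 mm.
d_HBr = 997 − 683.4 = 314 mm.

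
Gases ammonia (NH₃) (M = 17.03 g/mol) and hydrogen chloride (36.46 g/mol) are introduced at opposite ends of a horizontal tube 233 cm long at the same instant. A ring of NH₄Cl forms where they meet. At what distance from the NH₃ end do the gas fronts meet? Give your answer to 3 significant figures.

138 cm

The fronts meet when d_NH₃ + d_HCl = L with d_NH₃/d_HCl = √(M_HCl/M_NH₃) (Graham's law). Here √(M_HCl/M_NH₃) = √(36.46/17.03) = 1.463.
With d_NH₃ + d_HCl = 233 cm, d_HCl = 233/(1 + 1.463) = 94.59 cm.
d_NH₃ = 233 − 94.59 = 138 cm.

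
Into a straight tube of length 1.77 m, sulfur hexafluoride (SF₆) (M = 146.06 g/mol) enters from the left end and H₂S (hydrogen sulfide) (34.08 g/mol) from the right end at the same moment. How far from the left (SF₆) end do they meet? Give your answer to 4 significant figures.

Graham's law gives d_SF₆/d_H₂S = rate_SF₆/rate_H₂S = √(M_H₂S/M_SF₆) = √(34.08/146.06) = 0.4830.
With d_SF₆ + d_H₂S = 1.77 m, d_H₂S = 1.77/(1 + 0.4830) = 1.193 m.
d_SF₆ = 1.77 − 1.193 = 0.5765 m.

0.5765 m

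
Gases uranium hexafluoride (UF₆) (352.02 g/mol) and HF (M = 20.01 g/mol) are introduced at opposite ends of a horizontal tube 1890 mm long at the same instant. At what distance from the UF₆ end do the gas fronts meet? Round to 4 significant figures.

363.9 mm

Distances travelled in equal time are proportional to diffusion rates, so d_UF₆/d_HF = √(M_HF/M_UF₆) = √(20.01/352.02) = 0.2384.
With d_UF₆ + d_HF = 1890 mm, d_HF = 1890/(1 + 0.2384) = 1526 mm.
d_UF₆ = 1890 − 1526 = 363.9 mm.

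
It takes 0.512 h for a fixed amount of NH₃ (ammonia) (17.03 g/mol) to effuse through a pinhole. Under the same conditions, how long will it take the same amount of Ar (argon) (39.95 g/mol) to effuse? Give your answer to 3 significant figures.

0.784 h

Using Graham's law: t_Ar/t_NH₃ = √(M_Ar/M_NH₃) = √(39.95/17.03) = √2.346 = 1.532.
So the time for Ar is 0.512 × 1.532 = 0.784 h.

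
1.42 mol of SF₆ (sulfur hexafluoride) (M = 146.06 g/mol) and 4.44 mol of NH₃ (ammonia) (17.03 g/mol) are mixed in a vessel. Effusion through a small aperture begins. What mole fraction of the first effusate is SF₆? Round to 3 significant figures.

0.0985

Effusion rate of each component ∝ n_i/√M_i (partial pressure × 1/√M).
x_SF₆(eff) = (n_SF₆/√M_SF₆) / (n_SF₆/√M_SF₆ + n_NH₃/√M_NH₃)
= (1.42/√146.06) / (1.42/√146.06 + 4.44/√17.03) = 0.1175/(0.1175 + 1.076) = 0.0985.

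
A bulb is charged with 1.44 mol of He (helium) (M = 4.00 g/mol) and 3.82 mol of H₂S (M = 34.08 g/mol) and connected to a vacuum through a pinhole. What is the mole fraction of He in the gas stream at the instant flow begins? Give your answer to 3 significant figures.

Rate_i ∝ x_i/√M_i (Graham's law weighted by mole fraction), so the effusate composition follows n_i/√M_i.
So x_He in the escaping gas = (n_He/√M_He) / Σ(n_i/√M_i)
= (1.44/√4.00) / (1.44/√4.00 + 3.82/√34.08) = 0.7200/(0.7200 + 0.6544) = 0.524.

0.524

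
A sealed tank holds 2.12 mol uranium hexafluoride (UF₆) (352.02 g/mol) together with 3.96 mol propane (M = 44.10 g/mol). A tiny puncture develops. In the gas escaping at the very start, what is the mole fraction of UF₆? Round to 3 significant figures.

Rate_i ∝ x_i/√M_i (Graham's law weighted by mole fraction), so the effusate composition follows n_i/√M_i.
So x_UF₆ in the escaping gas = (n_UF₆/√M_UF₆) / Σ(n_i/√M_i)
= (2.12/√352.02) / (2.12/√352.02 + 3.96/√44.10) = 0.1130/(0.1130 + 0.5963) = 0.159.

0.159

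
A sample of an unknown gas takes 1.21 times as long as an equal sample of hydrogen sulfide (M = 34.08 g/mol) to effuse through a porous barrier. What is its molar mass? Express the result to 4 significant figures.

Graham's law gives t_X/t_H₂S = √(M_X/M_H₂S).
1.21 = √(M_X/34.08)
M_X = 34.08 × 1.21² = 34.08 × 1.464 = 49.90 g/mol

49.90 g/mol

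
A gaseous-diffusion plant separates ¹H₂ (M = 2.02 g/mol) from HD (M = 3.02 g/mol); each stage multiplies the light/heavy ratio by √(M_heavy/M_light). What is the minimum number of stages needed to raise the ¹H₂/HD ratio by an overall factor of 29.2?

17

Single-stage factor α = √(3.02/2.02), so ln α = ½ ln(1.49505) = 0.2011.
Need α^N ≥ 29.2 ⇒ N ≥ ln(29.2) / ln α = 3.374 / 0.2011 = 16.78.
Minimum whole number of stages: N = 17.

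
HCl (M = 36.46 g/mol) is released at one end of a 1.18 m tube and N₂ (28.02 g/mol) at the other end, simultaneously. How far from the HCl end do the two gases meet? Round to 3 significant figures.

The fronts meet when d_HCl + d_N₂ = L with d_HCl/d_N₂ = √(M_N₂/M_HCl) (Graham's law). Here √(M_N₂/M_HCl) = √(28.02/36.46) = 0.8766.
With d_HCl + d_N₂ = 1.18 m, d_N₂ = 1.18/(1 + 0.8766) = 0.6288 m.
d_HCl = 1.18 − 0.6288 = 0.551 m.

0.551 m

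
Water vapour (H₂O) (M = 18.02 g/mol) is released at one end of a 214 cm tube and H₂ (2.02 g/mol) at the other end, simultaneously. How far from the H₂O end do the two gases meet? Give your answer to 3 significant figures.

53.7 cm

Graham's law gives d_H₂O/d_H₂ = rate_H₂O/rate_H₂ = √(M_H₂/M_H₂O) = √(2.02/18.02) = 0.3348.
With d_H₂O + d_H₂ = 214 cm, d_H₂ = 214/(1 + 0.3348) = 160.3 cm.
d_H₂O = 214 − 160.3 = 53.7 cm.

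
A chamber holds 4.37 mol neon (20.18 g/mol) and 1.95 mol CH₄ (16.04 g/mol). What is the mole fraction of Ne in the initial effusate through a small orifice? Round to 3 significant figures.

0.666

Effusion rate of each component ∝ n_i/√M_i (partial pressure × 1/√M).
x_Ne(eff) = (n_Ne/√M_Ne) / (n_Ne/√M_Ne + n_CH₄/√M_CH₄)
= (4.37/√20.18) / (4.37/√20.18 + 1.95/√16.04) = 0.9728/(0.9728 + 0.4869) = 0.666.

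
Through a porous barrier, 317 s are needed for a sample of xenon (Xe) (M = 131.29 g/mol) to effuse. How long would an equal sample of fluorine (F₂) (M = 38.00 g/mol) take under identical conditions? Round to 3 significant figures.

171 s

From Graham's law, t_F₂/t_Xe = √(M_F₂/M_Xe) = √(38.00/131.29) = √0.2894 = 0.5380.
So the time for F₂ is 317 × 0.5380 = 171 s.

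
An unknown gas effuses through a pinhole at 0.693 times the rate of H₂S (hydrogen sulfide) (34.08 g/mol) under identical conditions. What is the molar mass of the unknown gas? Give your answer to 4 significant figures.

70.96 g/mol

By Graham's law, rate_X/rate_H₂S = √(M_H₂S/M_X).
0.693 = √(34.08/M_X)
M_X = 34.08 / 0.693² = 34.08 / 0.4802 = 70.96 g/mol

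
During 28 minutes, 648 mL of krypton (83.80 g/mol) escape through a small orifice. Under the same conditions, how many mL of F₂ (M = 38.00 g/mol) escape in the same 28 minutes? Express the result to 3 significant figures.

962 mL

Graham's law gives rate_F₂/rate_Kr = √(M_Kr/M_F₂) = √(83.80/38.00) = √2.205 = 1.485.
So the volume for F₂ is 648 × 1.485 = 962 mL.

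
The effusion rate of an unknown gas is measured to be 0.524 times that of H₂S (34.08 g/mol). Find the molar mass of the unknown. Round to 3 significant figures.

Since effusion rate ∝ 1/√M, rate_X/rate_H₂S = √(M_H₂S/M_X).
0.524 = √(34.08/M_X)
M_X = 34.08 / 0.524² = 34.08 / 0.2746 = 124 g/mol

124 g/mol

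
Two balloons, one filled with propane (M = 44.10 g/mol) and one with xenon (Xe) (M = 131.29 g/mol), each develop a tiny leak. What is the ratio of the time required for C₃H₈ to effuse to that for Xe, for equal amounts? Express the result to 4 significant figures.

Since effusion rate ∝ 1/√M, t_C₃H₈/t_Xe = √(M_C₃H₈/M_Xe) = √(44.10/131.29) = √0.3359 = 0.5796.

0.5796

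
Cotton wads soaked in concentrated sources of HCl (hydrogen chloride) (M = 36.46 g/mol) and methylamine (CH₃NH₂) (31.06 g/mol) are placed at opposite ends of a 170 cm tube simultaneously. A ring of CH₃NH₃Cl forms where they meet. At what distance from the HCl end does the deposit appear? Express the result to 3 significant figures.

Graham's law gives d_HCl/d_CH₃NH₂ = rate_HCl/rate_CH₃NH₂ = √(M_CH₃NH₂/M_HCl) = √(31.06/36.46) = 0.9230.
With d_HCl + d_CH₃NH₂ = 170 cm, d_CH₃NH₂ = 170/(1 + 0.9230) = 88.40 cm.
d_HCl = 170 − 88.40 = 81.6 cm.

81.6 cm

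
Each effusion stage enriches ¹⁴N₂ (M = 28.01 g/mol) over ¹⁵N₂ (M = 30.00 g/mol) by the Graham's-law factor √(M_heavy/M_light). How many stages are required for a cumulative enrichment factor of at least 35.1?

Per stage α = (30.00/28.01)^(1/2) = 1.07105^0.5, giving ln α = 0.03432.
Need α^N ≥ 35.1 ⇒ N ≥ ln(35.1) / ln α = 3.558 / 0.03432 = 103.68.
So at least 104 stages are needed.

104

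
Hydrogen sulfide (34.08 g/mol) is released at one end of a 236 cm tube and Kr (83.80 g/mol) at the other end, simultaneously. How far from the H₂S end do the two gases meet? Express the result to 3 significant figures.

144 cm

Graham's law gives d_H₂S/d_Kr = rate_H₂S/rate_Kr = √(M_Kr/M_H₂S) = √(83.80/34.08) = 1.568.
With d_H₂S + d_Kr = 236 cm, d_Kr = 236/(1 + 1.568) = 91.90 cm.
d_H₂S = 236 − 91.90 = 144 cm.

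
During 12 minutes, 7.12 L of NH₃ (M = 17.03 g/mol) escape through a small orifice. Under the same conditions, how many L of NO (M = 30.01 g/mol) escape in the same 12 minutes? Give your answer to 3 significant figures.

5.36 L

Graham's law gives rate_NO/rate_NH₃ = √(M_NH₃/M_NO) = √(17.03/30.01) = √0.5675 = 0.7533.
So the volume for NO is 7.12 × 0.7533 = 5.36 L.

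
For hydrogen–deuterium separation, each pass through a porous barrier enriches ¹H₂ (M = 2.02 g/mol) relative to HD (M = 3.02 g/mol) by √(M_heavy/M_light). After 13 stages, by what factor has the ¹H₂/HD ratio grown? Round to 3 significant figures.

13.7

Each stage multiplies the ratio by α = √(3.02/2.02), so after 13 stages the overall factor is α^13 = (3.02/2.02)^(13/2).
= 1.49505^(13/2) = 13.7.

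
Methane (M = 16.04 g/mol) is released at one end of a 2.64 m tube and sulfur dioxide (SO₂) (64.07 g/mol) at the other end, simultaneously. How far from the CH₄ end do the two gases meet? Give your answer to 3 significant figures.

1.76 m

Graham's law gives d_CH₄/d_SO₂ = rate_CH₄/rate_SO₂ = √(M_SO₂/M_CH₄) = √(64.07/16.04) = 1.999.
With d_CH₄ + d_SO₂ = 2.64 m, d_SO₂ = 2.64/(1 + 1.999) = 0.8804 m.
d_CH₄ = 2.64 − 0.8804 = 1.76 m.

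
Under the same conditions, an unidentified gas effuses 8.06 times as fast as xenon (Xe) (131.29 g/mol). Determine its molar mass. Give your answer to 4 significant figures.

2.021 g/mol

Using Graham's law: rate_X/rate_Xe = √(M_Xe/M_X).
8.06 = √(131.29/M_X)
M_X = 131.29 / 8.06² = 131.29 / 64.96 = 2.021 g/mol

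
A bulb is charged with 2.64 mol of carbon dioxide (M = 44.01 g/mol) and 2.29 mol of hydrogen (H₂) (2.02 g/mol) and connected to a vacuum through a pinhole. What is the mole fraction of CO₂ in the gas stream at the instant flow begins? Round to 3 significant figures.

0.198

The effusion rate of species i is ∝ p_i/√M_i ∝ n_i/√M_i.
So x_CO₂ in the escaping gas = (n_CO₂/√M_CO₂) / Σ(n_i/√M_i)
= (2.64/√44.01) / (2.64/√44.01 + 2.29/√2.02) = 0.3979/(0.3979 + 1.611) = 0.198.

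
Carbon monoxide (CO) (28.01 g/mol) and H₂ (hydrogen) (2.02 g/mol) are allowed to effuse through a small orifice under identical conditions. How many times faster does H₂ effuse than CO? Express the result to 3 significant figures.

By Graham's law, rate_H₂/rate_CO = √(M_CO/M_H₂) = √(28.01/2.02) = √13.87 = 3.72.

3.72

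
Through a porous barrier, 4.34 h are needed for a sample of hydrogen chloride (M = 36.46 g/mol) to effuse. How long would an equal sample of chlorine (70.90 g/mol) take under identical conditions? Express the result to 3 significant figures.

6.05 h

From Graham's law, t_Cl₂/t_HCl = √(M_Cl₂/M_HCl) = √(70.90/36.46) = √1.945 = 1.394.
So the time for Cl₂ is 4.34 × 1.394 = 6.05 h.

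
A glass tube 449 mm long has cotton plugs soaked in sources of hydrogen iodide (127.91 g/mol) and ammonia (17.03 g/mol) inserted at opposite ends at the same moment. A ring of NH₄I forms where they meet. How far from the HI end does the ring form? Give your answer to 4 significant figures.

The fronts meet when d_HI + d_NH₃ = L with d_HI/d_NH₃ = √(M_NH₃/M_HI) (Graham's law). Here √(M_NH₃/M_HI) = √(17.03/127.91) = 0.3649.
With d_HI + d_NH₃ = 449 mm, d_NH₃ = 449/(1 + 0.3649) = 329.0 mm.
d_HI = 449 − 329.0 = 120.0 mm.

120.0 mm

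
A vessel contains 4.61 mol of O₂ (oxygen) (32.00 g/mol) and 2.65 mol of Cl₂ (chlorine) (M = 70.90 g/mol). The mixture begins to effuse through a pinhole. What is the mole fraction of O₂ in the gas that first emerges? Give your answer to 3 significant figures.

0.721

Rate_i ∝ x_i/√M_i (Graham's law weighted by mole fraction), so the effusate composition follows n_i/√M_i.
x_O₂(eff) = (n_O₂/√M_O₂) / (n_O₂/√M_O₂ + n_Cl₂/√M_Cl₂)
= (4.61/√32.00) / (4.61/√32.00 + 2.65/√70.90) = 0.8149/(0.8149 + 0.3147) = 0.721.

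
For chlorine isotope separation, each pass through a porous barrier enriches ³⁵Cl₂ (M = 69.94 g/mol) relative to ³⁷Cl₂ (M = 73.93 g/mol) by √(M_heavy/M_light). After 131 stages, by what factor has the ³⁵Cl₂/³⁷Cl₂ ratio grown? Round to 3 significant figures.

Overall factor = α^131 with α = √(73.93/69.94), i.e. (73.93/69.94)^(131/2).
= 1.05705^(131/2) = 37.9.

37.9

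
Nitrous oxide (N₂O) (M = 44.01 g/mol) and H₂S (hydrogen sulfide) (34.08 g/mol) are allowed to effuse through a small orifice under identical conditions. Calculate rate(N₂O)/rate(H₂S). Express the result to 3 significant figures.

0.880

Using Graham's law: rate_N₂O/rate_H₂S = √(M_H₂S/M_N₂O) = √(34.08/44.01) = √0.7744 = 0.880.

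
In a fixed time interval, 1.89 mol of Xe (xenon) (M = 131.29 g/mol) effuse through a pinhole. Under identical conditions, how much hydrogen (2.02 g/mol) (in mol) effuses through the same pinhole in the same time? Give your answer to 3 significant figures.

15.2 mol

Graham's law gives rate_H₂/rate_Xe = √(M_Xe/M_H₂) = √(131.29/2.02) = √65.00 = 8.062.
So the amount for H₂ is 1.89 × 8.062 = 15.2 mol.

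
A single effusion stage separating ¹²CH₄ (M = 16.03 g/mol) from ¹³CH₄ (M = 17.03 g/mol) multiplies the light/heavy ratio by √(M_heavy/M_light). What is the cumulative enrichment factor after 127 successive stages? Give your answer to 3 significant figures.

Each stage multiplies the ratio by α = √(17.03/16.03), so after 127 stages the overall factor is α^127 = (17.03/16.03)^(127/2).
= 1.06238^(127/2) = 46.6.

46.6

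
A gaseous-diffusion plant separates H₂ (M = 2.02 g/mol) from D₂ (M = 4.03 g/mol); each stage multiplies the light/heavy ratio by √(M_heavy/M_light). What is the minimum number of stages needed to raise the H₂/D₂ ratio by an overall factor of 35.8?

11

With α = √(4.03/2.02) per stage, ln α = ½ ln(1.99505) = 0.3453.
Need α^N ≥ 35.8 ⇒ N ≥ ln(35.8) / ln α = 3.578 / 0.3453 = 10.36.
Minimum whole number of stages: N = 11.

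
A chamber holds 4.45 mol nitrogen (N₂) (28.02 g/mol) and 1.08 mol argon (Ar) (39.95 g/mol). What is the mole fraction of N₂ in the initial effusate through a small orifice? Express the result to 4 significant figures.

0.8311

Effusion rate of each component ∝ n_i/√M_i (partial pressure × 1/√M).
Mole fraction of N₂ in the effusate = (n_N₂/√M_N₂) / (n_N₂/√M_N₂ + n_Ar/√M_Ar)
= (4.45/√28.02) / (4.45/√28.02 + 1.08/√39.95) = 0.8407/(0.8407 + 0.1709) = 0.8311.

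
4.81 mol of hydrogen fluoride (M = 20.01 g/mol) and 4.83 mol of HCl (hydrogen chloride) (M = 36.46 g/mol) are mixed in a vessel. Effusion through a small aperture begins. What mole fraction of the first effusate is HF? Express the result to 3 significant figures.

0.573

Effusion rate of each component ∝ n_i/√M_i (partial pressure × 1/√M).
So x_HF in the escaping gas = (n_HF/√M_HF) / Σ(n_i/√M_i)
= (4.81/√20.01) / (4.81/√20.01 + 4.83/√36.46) = 1.075/(1.075 + 0.7999) = 0.573.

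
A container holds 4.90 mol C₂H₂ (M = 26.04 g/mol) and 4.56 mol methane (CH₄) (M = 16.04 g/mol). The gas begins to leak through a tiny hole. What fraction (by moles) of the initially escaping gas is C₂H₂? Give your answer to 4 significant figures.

0.4575

The effusion rate of species i is ∝ p_i/√M_i ∝ n_i/√M_i.
x_C₂H₂(eff) = (n_C₂H₂/√M_C₂H₂) / (n_C₂H₂/√M_C₂H₂ + n_CH₄/√M_CH₄)
= (4.90/√26.04) / (4.90/√26.04 + 4.56/√16.04) = 0.9602/(0.9602 + 1.139) = 0.4575.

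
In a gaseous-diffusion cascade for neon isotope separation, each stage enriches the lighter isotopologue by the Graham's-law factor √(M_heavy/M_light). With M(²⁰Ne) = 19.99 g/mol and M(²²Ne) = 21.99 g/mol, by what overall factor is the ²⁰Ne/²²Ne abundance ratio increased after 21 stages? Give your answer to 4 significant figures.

The single-stage factor is √(M_heavy/M_light), so 21 stages give [√(21.99/19.99)]^21 = (21.99/19.99)^(21/2).
= 1.10005^(21/2) = 2.722.

2.722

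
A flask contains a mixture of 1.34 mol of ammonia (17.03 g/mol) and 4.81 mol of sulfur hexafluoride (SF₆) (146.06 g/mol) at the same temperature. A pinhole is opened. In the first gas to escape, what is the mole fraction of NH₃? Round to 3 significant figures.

The effusion rate of species i is ∝ p_i/√M_i ∝ n_i/√M_i.
So x_NH₃ in the escaping gas = (n_NH₃/√M_NH₃) / Σ(n_i/√M_i)
= (1.34/√17.03) / (1.34/√17.03 + 4.81/√146.06) = 0.3247/(0.3247 + 0.3980) = 0.449.

0.449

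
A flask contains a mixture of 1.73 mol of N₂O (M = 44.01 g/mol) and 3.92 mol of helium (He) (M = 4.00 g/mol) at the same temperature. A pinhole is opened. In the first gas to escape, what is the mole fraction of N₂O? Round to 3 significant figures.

Each component's effusion rate ∝ (its partial pressure)·(1/√M) ∝ n_i/√M_i.
Mole fraction of N₂O in the effusate = (n_N₂O/√M_N₂O) / (n_N₂O/√M_N₂O + n_He/√M_He)
= (1.73/√44.01) / (1.73/√44.01 + 3.92/√4.00) = 0.2608/(0.2608 + 1.960) = 0.117.

0.117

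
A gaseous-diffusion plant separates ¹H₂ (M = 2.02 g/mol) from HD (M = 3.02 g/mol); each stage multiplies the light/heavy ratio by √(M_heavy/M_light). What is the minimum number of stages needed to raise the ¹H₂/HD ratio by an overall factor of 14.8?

14

Per stage α = (3.02/2.02)^(1/2) = 1.49505^0.5, giving ln α = 0.2011.
Need α^N ≥ 14.8 ⇒ N ≥ ln(14.8) / ln α = 2.695 / 0.2011 = 13.40.
So at least 14 stages are needed.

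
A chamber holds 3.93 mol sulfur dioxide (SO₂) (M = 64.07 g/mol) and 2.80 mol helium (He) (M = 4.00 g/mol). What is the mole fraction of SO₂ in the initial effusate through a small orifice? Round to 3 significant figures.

Effusion rate of each component ∝ n_i/√M_i (partial pressure × 1/√M).
Mole fraction of SO₂ in the effusate = (n_SO₂/√M_SO₂) / (n_SO₂/√M_SO₂ + n_He/√M_He)
= (3.93/√64.07) / (3.93/√64.07 + 2.80/√4.00) = 0.4910/(0.4910 + 1.400) = 0.260.

0.260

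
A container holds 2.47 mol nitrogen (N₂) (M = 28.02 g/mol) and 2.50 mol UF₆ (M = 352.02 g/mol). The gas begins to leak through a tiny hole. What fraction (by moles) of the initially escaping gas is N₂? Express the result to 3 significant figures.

The effusion rate of species i is ∝ p_i/√M_i ∝ n_i/√M_i.
So x_N₂ in the escaping gas = (n_N₂/√M_N₂) / Σ(n_i/√M_i)
= (2.47/√28.02) / (2.47/√28.02 + 2.50/√352.02) = 0.4666/(0.4666 + 0.1332) = 0.778.

0.778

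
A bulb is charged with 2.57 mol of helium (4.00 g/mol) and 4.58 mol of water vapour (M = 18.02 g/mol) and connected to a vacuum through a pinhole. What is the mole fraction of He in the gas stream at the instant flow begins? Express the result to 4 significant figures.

Effusion rate of each component ∝ n_i/√M_i (partial pressure × 1/√M).
Mole fraction of He in the effusate = (n_He/√M_He) / (n_He/√M_He + n_H₂O/√M_H₂O)
= (2.57/√4.00) / (2.57/√4.00 + 4.58/√18.02) = 1.285/(1.285 + 1.079) = 0.5436.

0.5436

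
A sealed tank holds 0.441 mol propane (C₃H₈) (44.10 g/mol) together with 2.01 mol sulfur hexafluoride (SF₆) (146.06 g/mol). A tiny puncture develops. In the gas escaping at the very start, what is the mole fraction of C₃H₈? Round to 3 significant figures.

Rate_i ∝ x_i/√M_i (Graham's law weighted by mole fraction), so the effusate composition follows n_i/√M_i.
Mole fraction of C₃H₈ in the effusate = (n_C₃H₈/√M_C₃H₈) / (n_C₃H₈/√M_C₃H₈ + n_SF₆/√M_SF₆)
= (0.441/√44.10) / (0.441/√44.10 + 2.01/√146.06) = 0.06641/(0.06641 + 0.1663) = 0.285.

0.285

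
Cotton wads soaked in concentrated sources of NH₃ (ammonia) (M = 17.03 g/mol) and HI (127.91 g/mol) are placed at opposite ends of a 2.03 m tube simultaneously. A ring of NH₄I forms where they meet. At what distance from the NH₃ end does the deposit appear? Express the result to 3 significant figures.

1.49 m

Graham's law gives d_NH₃/d_HI = rate_NH₃/rate_HI = √(M_HI/M_NH₃) = √(127.91/17.03) = 2.741.
With d_NH₃ + d_HI = 2.03 m, d_HI = 2.03/(1 + 2.741) = 0.5427 m.
d_NH₃ = 2.03 − 0.5427 = 1.49 m.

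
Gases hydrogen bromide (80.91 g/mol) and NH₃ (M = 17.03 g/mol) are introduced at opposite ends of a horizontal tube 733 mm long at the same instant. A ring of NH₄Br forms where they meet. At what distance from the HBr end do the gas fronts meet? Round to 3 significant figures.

231 mm

Distances travelled in equal time are proportional to diffusion rates, so d_HBr/d_NH₃ = √(M_NH₃/M_HBr) = √(17.03/80.91) = 0.4588.
With d_HBr + d_NH₃ = 733 mm, d_NH₃ = 733/(1 + 0.4588) = 502.5 mm.
d_HBr = 733 − 502.5 = 231 mm.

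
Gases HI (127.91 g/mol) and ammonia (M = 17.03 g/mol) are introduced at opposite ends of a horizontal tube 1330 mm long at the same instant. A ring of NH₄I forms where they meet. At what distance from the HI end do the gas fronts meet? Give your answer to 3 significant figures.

Distances travelled in equal time are proportional to diffusion rates, so d_HI/d_NH₃ = √(M_NH₃/M_HI) = √(17.03/127.91) = 0.3649.
With d_HI + d_NH₃ = 1330 mm, d_NH₃ = 1330/(1 + 0.3649) = 974.4 mm.
d_HI = 1330 − 974.4 = 356 mm.

356 mm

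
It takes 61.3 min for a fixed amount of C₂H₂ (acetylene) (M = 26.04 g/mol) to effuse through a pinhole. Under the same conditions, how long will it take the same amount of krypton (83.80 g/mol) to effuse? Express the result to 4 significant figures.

From Graham's law, t_Kr/t_C₂H₂ = √(M_Kr/M_C₂H₂) = √(83.80/26.04) = √3.218 = 1.794.
So the time for Kr is 61.3 × 1.794 = 110.0 min.

110.0 min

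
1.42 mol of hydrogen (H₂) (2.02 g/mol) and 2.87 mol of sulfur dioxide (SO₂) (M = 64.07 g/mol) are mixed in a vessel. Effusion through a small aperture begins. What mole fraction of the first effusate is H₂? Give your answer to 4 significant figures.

Each component's effusion rate ∝ (its partial pressure)·(1/√M) ∝ n_i/√M_i.
x_H₂(eff) = (n_H₂/√M_H₂) / (n_H₂/√M_H₂ + n_SO₂/√M_SO₂)
= (1.42/√2.02) / (1.42/√2.02 + 2.87/√64.07) = 0.9991/(0.9991 + 0.3586) = 0.7359.

0.7359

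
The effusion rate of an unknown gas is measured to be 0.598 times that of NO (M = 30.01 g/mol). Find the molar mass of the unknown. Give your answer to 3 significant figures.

83.9 g/mol

From Graham's law, rate_X/rate_NO = √(M_NO/M_X).
0.598 = √(30.01/M_X)
M_X = 30.01 / 0.598² = 30.01 / 0.3576 = 83.9 g/mol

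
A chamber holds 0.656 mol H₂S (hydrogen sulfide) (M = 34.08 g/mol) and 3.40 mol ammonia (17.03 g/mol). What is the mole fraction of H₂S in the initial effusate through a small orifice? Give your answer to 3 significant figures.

0.120

Each component's effusion rate ∝ (its partial pressure)·(1/√M) ∝ n_i/√M_i.
Mole fraction of H₂S in the effusate = (n_H₂S/√M_H₂S) / (n_H₂S/√M_H₂S + n_NH₃/√M_NH₃)
= (0.656/√34.08) / (0.656/√34.08 + 3.40/√17.03) = 0.1124/(0.1124 + 0.8239) = 0.120.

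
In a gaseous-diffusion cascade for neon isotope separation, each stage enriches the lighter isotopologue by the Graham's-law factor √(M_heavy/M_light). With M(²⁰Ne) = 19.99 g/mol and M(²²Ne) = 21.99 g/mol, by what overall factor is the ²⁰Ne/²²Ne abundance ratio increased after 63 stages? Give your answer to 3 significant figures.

Each stage multiplies the ratio by α = √(21.99/19.99), so after 63 stages the overall factor is α^63 = (21.99/19.99)^(63/2).
= 1.10005^(63/2) = 20.2.

20.2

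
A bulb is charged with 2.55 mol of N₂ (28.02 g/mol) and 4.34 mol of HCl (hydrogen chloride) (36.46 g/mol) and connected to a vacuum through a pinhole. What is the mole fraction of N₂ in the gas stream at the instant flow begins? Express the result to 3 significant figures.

0.401

Rate_i ∝ x_i/√M_i (Graham's law weighted by mole fraction), so the effusate composition follows n_i/√M_i.
x_N₂(eff) = (n_N₂/√M_N₂) / (n_N₂/√M_N₂ + n_HCl/√M_HCl)
= (2.55/√28.02) / (2.55/√28.02 + 4.34/√36.46) = 0.4817/(0.4817 + 0.7188) = 0.401.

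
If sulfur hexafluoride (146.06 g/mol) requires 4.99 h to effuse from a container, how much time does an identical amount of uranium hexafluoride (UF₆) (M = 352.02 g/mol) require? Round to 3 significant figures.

7.75 h

Using Graham's law: t_UF₆/t_SF₆ = √(M_UF₆/M_SF₆) = √(352.02/146.06) = √2.410 = 1.552.
So the time for UF₆ is 4.99 × 1.552 = 7.75 h.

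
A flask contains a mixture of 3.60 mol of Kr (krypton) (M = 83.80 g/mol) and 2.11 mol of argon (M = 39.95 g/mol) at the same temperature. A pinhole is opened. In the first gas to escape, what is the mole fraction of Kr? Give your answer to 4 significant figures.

Effusion rate of each component ∝ n_i/√M_i (partial pressure × 1/√M).
So x_Kr in the escaping gas = (n_Kr/√M_Kr) / Σ(n_i/√M_i)
= (3.60/√83.80) / (3.60/√83.80 + 2.11/√39.95) = 0.3933/(0.3933 + 0.3338) = 0.5409.

0.5409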